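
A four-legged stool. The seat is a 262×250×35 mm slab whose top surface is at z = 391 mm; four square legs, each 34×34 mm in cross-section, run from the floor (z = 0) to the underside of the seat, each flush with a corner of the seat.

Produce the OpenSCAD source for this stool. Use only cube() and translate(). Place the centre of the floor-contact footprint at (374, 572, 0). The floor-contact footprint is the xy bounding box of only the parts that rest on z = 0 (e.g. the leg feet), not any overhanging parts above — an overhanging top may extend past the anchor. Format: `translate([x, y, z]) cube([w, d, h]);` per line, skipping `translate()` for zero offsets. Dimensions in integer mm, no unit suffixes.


// leg_h = 391 - 35 = 356
translate([243, 447, 356]) cube([262, 250, 35]);
translate([243, 447, 0]) cube([34, 34, 356]);
translate([471, 447, 0]) cube([34, 34, 356]);
translate([243, 663, 0]) cube([34, 34, 356]);
translate([471, 663, 0]) cube([34, 34, 356]);


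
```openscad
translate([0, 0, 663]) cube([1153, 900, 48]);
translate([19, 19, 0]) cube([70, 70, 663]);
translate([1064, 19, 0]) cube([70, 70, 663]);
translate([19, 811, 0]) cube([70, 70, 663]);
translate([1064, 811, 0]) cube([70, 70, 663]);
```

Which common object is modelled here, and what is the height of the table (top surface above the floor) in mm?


A table. The table height is 711 mm.

A 1153×900×48 slab sits at z = 663 on four 70 mm square posts — a table. The top surface is at 663 + 48 = 711 mm.


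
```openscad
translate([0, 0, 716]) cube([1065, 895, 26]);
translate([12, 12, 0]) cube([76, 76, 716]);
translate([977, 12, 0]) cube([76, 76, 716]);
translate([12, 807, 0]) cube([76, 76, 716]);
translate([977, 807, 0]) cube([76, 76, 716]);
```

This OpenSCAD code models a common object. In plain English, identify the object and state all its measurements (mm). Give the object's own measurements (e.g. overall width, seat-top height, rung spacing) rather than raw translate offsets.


A table: top 1065 mm (x) × 895 mm (y), 26 mm thick, upper face at z = 742 mm, on four 76×76 mm square legs, each inset 12 mm from the nearest pair of top edges from z = 0 to the bottom of the top.


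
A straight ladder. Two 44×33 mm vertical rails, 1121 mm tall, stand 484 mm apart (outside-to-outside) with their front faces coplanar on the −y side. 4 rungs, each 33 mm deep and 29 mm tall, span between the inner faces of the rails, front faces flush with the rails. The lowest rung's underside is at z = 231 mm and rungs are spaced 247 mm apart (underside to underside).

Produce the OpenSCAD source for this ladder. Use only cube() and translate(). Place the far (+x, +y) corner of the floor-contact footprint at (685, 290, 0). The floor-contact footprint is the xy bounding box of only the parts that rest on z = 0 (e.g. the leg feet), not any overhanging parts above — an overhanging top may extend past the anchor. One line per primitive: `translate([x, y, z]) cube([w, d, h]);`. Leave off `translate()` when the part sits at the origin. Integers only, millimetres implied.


// rung span = 484 - 2*44 = 396
// rung[k] z = 231 + k*247
translate([201, 257, 0]) cube([44, 33, 1121]);
translate([641, 257, 0]) cube([44, 33, 1121]);
translate([245, 257, 231]) cube([396, 33, 29]);
translate([245, 257, 478]) cube([396, 33, 29]);
translate([245, 257, 725]) cube([396, 33, 29]);
translate([245, 257, 972]) cube([396, 33, 29]);


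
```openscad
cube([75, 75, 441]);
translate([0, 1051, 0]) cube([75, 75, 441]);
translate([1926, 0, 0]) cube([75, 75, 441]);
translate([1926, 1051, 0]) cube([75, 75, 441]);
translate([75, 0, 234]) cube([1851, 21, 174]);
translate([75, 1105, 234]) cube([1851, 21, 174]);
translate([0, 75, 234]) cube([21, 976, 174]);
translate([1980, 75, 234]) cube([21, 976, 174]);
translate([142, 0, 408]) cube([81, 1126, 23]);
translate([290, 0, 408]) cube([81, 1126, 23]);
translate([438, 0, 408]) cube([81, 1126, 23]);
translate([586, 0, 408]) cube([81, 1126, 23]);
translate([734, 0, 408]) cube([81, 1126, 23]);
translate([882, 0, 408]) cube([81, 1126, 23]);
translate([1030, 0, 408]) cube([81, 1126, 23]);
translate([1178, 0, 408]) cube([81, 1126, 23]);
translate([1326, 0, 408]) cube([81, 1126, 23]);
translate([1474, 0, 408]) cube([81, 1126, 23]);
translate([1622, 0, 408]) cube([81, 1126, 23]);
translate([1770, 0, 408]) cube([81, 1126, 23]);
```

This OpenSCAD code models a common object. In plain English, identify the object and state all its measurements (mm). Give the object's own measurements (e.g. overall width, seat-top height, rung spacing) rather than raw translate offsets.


A bed frame 2001 mm long (x) by 1126 mm wide (y). Four 75×75 mm corner posts, 441 mm tall, at the corners of the footprint. Four rails of 21 mm thickness and 174 mm height run between adjacent posts with their undersides at z = 234 mm, their outer faces flush with the outside of the frame (the two x-running rails run between the posts' inner faces; the two y-running rails run between the posts' inner faces). 12 slats, each 81 mm wide (x) and 23 mm thick, lie across the top of the two x-running rails, running the full 1126 mm width of the frame in y; along x they sit between the end posts with a 67 mm gap after the −x posts and between neighbouring slats, leaving 75 mm before the +x posts.


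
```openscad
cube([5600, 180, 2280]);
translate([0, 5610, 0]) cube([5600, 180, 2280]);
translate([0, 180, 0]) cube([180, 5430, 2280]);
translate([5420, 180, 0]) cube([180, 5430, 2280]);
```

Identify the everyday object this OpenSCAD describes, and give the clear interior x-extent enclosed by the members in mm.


A house (or room) frame. The interior width is 5240 mm.

Four 2280 mm walls enclosing a rectangle with no floor or roof — a room or house frame. Outside width is 5600 mm and wall thickness is 180 mm, so the interior width is 5600 − 2 × 180 = 5240 mm.


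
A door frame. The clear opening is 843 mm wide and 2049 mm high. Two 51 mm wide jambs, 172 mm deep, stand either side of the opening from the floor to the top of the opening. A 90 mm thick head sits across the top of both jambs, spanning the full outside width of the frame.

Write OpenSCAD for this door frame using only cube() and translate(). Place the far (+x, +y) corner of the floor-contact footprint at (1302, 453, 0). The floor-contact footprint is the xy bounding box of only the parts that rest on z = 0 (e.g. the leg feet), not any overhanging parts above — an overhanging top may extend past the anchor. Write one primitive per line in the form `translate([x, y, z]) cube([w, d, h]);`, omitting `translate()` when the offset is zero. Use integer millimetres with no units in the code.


translate([357, 281, 0]) cube([51, 172, 2049]);
translate([1251, 281, 0]) cube([51, 172, 2049]);
translate([357, 281, 2049]) cube([945, 172, 90]);


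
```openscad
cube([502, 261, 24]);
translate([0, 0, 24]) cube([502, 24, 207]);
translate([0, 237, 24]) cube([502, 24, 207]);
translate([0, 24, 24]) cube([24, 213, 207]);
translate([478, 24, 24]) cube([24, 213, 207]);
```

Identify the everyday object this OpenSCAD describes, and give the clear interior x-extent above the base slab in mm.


An open box. The internal width is 454 mm.

A 502×261 base slab with four walls standing on it — an open box. The base is 502 mm wide and the walls are 24 mm thick, so the internal width is 502 − 2 × 24 = 454 mm.


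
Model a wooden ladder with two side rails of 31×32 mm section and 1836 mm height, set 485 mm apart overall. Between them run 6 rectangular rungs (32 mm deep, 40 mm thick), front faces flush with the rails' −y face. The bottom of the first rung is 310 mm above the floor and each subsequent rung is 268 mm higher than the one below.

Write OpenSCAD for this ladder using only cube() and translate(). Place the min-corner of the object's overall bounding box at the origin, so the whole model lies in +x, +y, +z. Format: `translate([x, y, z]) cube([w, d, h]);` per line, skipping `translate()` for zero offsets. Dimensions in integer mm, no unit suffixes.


cube([31, 32, 1836]);
translate([454, 0, 0]) cube([31, 32, 1836]);
translate([31, 0, 310]) cube([423, 32, 40]);
translate([31, 0, 578]) cube([423, 32, 40]);
translate([31, 0, 846]) cube([423, 32, 40]);
translate([31, 0, 1114]) cube([423, 32, 40]);
translate([31, 0, 1382]) cube([423, 32, 40]);
translate([31, 0, 1650]) cube([423, 32, 40]);


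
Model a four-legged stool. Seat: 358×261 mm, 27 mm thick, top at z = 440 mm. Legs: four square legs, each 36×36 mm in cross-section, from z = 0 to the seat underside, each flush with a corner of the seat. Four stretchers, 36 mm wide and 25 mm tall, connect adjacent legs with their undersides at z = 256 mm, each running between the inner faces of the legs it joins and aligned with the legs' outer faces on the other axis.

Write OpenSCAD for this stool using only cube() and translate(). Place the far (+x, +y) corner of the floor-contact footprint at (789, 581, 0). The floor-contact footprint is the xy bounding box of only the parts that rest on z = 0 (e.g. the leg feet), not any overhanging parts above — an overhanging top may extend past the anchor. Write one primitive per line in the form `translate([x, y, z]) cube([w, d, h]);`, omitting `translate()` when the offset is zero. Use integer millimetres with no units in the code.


// leg_h = 440 - 27 = 413
// stretcher span = 358 - 2*36 = 286
translate([431, 320, 413]) cube([358, 261, 27]);
translate([431, 320, 0]) cube([36, 36, 413]);
translate([753, 320, 0]) cube([36, 36, 413]);
translate([431, 545, 0]) cube([36, 36, 413]);
translate([753, 545, 0]) cube([36, 36, 413]);
translate([467, 320, 256]) cube([286, 36, 25]);
translate([467, 545, 256]) cube([286, 36, 25]);
translate([431, 356, 256]) cube([36, 189, 25]);
translate([753, 356, 256]) cube([36, 189, 25]);


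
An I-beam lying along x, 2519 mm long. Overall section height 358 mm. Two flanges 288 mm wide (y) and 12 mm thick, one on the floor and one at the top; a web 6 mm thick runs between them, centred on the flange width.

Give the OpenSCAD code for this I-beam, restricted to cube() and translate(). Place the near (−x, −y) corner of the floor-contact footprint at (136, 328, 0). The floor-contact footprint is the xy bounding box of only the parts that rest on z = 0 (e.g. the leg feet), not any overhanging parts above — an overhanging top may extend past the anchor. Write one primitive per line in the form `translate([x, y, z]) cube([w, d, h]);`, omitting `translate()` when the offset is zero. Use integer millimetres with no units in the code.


translate([136, 328, 0]) cube([2519, 288, 12]);
translate([136, 469, 12]) cube([2519, 6, 334]);
translate([136, 328, 346]) cube([2519, 288, 12]);


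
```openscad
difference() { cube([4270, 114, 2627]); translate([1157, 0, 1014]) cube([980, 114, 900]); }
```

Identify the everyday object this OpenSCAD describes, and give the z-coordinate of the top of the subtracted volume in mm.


A wall with a window opening. The window head height is 1914 mm.

A wall with a rectangular opening subtracted — a window. Sill at z = 1014, opening 900 mm tall, so the head is at 1014 + 900 = 1914 mm.


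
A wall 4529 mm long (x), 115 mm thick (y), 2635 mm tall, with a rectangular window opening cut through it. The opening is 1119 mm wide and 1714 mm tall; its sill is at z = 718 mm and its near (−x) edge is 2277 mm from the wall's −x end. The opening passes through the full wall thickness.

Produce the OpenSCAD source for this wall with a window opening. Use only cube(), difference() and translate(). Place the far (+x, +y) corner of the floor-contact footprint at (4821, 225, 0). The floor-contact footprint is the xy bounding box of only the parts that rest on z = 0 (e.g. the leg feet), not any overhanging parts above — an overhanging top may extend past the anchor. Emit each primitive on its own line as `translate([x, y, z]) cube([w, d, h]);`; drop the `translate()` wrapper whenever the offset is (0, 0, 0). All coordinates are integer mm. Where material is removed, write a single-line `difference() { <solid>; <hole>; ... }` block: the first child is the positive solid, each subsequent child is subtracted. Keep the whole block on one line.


difference() { translate([292, 110, 0]) cube([4529, 115, 2635]); translate([2569, 110, 718]) cube([1119, 115, 1714]); }


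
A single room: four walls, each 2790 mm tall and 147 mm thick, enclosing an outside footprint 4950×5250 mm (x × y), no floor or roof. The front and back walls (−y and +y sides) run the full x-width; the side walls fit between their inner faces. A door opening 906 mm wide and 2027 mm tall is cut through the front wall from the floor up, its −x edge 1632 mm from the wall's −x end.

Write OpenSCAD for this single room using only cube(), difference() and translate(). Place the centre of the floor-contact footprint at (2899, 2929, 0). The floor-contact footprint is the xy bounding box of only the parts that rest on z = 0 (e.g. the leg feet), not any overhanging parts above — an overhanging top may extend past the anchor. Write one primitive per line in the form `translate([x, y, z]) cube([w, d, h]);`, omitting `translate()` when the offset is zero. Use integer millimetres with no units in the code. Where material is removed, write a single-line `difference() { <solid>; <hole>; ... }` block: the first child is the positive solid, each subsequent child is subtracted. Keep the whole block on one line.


difference() { translate([424, 304, 0]) cube([4950, 147, 2790]); translate([2056, 304, 0]) cube([906, 147, 2027]); }
translate([424, 5407, 0]) cube([4950, 147, 2790]);
translate([424, 451, 0]) cube([147, 4956, 2790]);
translate([5227, 451, 0]) cube([147, 4956, 2790]);


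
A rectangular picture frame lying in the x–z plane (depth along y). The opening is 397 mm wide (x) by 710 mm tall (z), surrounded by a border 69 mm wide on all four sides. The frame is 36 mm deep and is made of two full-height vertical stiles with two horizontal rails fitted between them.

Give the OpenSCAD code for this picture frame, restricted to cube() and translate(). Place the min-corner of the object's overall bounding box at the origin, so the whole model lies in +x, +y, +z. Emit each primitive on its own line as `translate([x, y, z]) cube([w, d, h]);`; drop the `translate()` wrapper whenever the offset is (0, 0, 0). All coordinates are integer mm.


cube([69, 36, 848]);
translate([466, 0, 0]) cube([69, 36, 848]);
translate([69, 0, 0]) cube([397, 36, 69]);
translate([69, 0, 779]) cube([397, 36, 69]);


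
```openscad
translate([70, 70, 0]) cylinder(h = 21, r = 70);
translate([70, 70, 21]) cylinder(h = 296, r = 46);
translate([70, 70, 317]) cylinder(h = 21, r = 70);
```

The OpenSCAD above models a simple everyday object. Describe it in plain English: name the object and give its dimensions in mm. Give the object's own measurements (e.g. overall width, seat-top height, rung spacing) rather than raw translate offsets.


A spool: two coaxial disc flanges of radius 70 mm and thickness 21 mm, joined by a core cylinder of radius 46 mm and height 296 mm. The lower flange rests on z = 0 and the three cylinders share a vertical axis.


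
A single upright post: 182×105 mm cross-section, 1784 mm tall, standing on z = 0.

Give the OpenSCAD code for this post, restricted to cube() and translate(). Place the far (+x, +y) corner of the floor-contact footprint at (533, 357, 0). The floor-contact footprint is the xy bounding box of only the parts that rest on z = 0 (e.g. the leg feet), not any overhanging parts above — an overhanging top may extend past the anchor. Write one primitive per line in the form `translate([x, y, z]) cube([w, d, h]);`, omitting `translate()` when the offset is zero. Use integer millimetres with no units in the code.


translate([351, 252, 0]) cube([182, 105, 1784]);


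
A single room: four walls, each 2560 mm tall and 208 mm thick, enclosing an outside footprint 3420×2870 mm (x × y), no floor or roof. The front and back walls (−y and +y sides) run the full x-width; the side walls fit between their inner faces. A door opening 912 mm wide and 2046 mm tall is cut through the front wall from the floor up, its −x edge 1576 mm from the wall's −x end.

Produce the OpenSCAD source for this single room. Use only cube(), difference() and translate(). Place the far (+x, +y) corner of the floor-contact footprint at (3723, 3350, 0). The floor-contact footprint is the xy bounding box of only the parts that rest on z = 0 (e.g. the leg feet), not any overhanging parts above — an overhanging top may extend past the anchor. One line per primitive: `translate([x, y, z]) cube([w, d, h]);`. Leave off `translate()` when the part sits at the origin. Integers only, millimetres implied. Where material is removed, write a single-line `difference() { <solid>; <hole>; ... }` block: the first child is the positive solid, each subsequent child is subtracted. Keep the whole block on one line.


difference() { translate([303, 480, 0]) cube([3420, 208, 2560]); translate([1879, 480, 0]) cube([912, 208, 2046]); }
translate([303, 3142, 0]) cube([3420, 208, 2560]);
translate([303, 688, 0]) cube([208, 2454, 2560]);
translate([3515, 688, 0]) cube([208, 2454, 2560]);


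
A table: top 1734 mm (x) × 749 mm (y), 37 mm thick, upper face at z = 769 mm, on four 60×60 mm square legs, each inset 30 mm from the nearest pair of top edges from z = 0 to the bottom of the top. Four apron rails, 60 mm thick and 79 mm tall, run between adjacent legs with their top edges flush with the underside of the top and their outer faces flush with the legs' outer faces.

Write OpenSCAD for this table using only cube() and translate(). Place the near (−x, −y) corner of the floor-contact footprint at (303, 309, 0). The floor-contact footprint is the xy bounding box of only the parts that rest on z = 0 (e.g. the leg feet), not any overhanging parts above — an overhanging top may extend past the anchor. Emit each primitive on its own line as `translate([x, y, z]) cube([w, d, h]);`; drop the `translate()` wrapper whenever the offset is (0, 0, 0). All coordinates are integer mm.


translate([273, 279, 732]) cube([1734, 749, 37]);
translate([303, 309, 0]) cube([60, 60, 732]);
translate([1917, 309, 0]) cube([60, 60, 732]);
translate([303, 938, 0]) cube([60, 60, 732]);
translate([1917, 938, 0]) cube([60, 60, 732]);
translate([363, 309, 653]) cube([1554, 60, 79]);
translate([363, 938, 653]) cube([1554, 60, 79]);
translate([303, 369, 653]) cube([60, 569, 79]);
translate([1917, 369, 653]) cube([60, 569, 79]);


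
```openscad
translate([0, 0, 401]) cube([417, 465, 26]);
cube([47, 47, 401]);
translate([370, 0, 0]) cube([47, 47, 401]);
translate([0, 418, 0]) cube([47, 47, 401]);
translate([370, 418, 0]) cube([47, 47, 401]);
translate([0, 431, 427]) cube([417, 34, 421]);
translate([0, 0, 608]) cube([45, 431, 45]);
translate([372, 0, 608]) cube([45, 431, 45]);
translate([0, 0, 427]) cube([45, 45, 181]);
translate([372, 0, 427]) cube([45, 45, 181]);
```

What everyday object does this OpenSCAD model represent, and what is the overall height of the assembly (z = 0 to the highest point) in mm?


A chair. The overall height is 848 mm.

A slab on four corner posts with a tall panel at the back — a chair. The seat slab sits at z = 401 with thickness 26, and the 421 mm backrest starts at the seat top, so the overall height is 401 + 26 + 421 = 848 mm.


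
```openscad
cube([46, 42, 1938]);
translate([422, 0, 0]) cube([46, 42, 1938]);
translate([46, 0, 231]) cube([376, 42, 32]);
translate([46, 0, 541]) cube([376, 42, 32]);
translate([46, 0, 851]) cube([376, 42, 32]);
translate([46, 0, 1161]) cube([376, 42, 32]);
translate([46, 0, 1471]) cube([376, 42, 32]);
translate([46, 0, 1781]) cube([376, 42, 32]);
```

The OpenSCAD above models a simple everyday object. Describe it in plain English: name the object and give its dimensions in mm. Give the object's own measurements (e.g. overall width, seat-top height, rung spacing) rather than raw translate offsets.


A straight ladder. Two 46×42 mm vertical rails, 1938 mm tall, stand 468 mm apart (outside-to-outside) with their front faces coplanar on the −y side. 6 rungs, each 42 mm deep and 32 mm tall, span between the inner faces of the rails, front faces flush with the rails. The lowest rung's underside is at z = 231 mm and rungs are spaced 310 mm apart (underside to underside).


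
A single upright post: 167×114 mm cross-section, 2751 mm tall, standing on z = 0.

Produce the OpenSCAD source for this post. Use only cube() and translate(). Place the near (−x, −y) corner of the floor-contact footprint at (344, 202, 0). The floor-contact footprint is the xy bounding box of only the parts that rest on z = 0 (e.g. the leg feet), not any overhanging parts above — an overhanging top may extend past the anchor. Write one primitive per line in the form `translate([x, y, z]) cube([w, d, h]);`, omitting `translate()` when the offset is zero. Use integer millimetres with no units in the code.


translate([344, 202, 0]) cube([167, 114, 2751]);


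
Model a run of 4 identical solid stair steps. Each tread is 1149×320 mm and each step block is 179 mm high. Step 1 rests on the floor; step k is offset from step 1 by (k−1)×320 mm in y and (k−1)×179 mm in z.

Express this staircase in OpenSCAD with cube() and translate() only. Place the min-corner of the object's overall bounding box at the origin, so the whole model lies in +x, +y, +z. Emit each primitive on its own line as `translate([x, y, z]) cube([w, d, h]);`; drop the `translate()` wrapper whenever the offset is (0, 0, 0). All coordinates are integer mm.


cube([1149, 320, 179]);
translate([0, 320, 179]) cube([1149, 320, 179]);
translate([0, 640, 358]) cube([1149, 320, 179]);
translate([0, 960, 537]) cube([1149, 320, 179]);


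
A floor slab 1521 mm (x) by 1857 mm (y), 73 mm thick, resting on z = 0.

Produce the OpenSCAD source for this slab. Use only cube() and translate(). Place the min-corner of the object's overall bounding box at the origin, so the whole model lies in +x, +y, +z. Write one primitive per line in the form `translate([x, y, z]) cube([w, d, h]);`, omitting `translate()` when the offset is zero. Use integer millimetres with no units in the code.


cube([1521, 1857, 73]);


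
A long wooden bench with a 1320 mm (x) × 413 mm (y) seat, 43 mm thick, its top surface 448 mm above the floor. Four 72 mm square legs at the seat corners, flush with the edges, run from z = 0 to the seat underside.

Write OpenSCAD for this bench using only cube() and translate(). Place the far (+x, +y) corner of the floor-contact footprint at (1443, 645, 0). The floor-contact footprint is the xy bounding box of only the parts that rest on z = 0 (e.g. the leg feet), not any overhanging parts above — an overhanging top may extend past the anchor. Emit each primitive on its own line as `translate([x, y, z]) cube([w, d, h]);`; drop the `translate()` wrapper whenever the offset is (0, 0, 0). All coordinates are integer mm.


translate([123, 232, 405]) cube([1320, 413, 43]);
translate([123, 232, 0]) cube([72, 72, 405]);
translate([123, 573, 0]) cube([72, 72, 405]);
translate([1371, 232, 0]) cube([72, 72, 405]);
translate([1371, 573, 0]) cube([72, 72, 405]);


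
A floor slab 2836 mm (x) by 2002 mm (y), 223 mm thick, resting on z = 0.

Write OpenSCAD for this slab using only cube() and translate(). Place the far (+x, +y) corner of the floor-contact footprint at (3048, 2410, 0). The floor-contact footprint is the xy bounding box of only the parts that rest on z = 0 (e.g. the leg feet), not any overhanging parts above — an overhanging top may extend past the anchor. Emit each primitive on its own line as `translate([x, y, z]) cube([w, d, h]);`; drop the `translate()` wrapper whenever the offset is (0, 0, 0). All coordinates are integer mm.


translate([212, 408, 0]) cube([2836, 2002, 223]);


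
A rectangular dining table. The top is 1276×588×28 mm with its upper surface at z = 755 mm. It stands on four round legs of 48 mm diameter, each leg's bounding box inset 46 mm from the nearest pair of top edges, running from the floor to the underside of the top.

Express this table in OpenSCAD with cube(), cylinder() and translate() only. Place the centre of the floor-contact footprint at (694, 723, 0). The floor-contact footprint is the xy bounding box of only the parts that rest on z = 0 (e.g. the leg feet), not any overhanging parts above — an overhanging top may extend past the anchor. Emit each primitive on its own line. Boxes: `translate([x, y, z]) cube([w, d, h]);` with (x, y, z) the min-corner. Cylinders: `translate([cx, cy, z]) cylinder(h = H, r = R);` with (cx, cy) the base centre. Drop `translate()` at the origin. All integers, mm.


translate([56, 429, 727]) cube([1276, 588, 28]);
translate([126, 499, 0]) cylinder(h = 727, r = 24);
translate([1262, 499, 0]) cylinder(h = 727, r = 24);
translate([126, 947, 0]) cylinder(h = 727, r = 24);
translate([1262, 947, 0]) cylinder(h = 727, r = 24);


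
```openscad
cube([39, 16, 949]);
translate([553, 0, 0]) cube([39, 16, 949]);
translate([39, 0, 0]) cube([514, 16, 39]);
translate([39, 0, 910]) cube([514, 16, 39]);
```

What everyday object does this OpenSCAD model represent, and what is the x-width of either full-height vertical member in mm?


A picture frame. The border width is 39 mm.

Four thin pieces enclosing a rectangular opening — a picture frame. The two full-height stiles are 949 mm tall; the top rail sits at z = 910 and is 39 mm tall, so the border above the opening is 949 − 910 = 39 mm, matching the stile x-width.


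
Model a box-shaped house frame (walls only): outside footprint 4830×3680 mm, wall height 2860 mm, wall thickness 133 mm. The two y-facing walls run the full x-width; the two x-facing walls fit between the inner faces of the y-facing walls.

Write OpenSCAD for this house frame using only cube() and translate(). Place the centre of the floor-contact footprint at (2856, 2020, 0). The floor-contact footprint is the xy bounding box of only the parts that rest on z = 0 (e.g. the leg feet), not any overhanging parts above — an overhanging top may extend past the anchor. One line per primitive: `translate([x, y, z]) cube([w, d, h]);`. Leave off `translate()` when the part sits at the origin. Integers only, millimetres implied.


translate([441, 180, 0]) cube([4830, 133, 2860]);
translate([441, 3727, 0]) cube([4830, 133, 2860]);
translate([441, 313, 0]) cube([133, 3414, 2860]);
translate([5138, 313, 0]) cube([133, 3414, 2860]);


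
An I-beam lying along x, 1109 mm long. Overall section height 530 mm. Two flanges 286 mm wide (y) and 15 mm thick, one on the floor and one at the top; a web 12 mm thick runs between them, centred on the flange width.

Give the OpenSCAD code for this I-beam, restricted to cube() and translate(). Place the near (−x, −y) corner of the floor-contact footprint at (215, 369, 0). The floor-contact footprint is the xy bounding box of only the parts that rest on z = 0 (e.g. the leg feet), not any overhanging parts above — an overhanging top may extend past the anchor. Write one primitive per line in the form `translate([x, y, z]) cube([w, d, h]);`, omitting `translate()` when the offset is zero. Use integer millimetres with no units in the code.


translate([215, 369, 0]) cube([1109, 286, 15]);
translate([215, 506, 15]) cube([1109, 12, 500]);
translate([215, 369, 515]) cube([1109, 286, 15]);


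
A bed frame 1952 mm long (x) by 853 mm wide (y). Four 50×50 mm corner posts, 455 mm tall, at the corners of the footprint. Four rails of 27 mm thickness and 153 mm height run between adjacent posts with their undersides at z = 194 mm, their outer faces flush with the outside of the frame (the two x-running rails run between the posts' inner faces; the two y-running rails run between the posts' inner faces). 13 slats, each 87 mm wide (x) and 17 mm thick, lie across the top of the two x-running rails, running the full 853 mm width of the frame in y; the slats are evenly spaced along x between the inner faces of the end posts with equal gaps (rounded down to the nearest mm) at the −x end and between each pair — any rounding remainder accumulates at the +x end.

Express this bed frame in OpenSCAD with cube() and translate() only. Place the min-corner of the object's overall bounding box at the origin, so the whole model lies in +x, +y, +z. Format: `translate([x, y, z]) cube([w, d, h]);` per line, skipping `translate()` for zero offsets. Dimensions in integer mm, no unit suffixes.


cube([50, 50, 455]);
translate([0, 803, 0]) cube([50, 50, 455]);
translate([1902, 0, 0]) cube([50, 50, 455]);
translate([1902, 803, 0]) cube([50, 50, 455]);
translate([50, 0, 194]) cube([1852, 27, 153]);
translate([50, 826, 194]) cube([1852, 27, 153]);
translate([0, 50, 194]) cube([27, 753, 153]);
translate([1925, 50, 194]) cube([27, 753, 153]);
translate([101, 0, 347]) cube([87, 853, 17]);
translate([239, 0, 347]) cube([87, 853, 17]);
translate([377, 0, 347]) cube([87, 853, 17]);
translate([515, 0, 347]) cube([87, 853, 17]);
translate([653, 0, 347]) cube([87, 853, 17]);
translate([791, 0, 347]) cube([87, 853, 17]);
translate([929, 0, 347]) cube([87, 853, 17]);
translate([1067, 0, 347]) cube([87, 853, 17]);
translate([1205, 0, 347]) cube([87, 853, 17]);
translate([1343, 0, 347]) cube([87, 853, 17]);
translate([1481, 0, 347]) cube([87, 853, 17]);
translate([1619, 0, 347]) cube([87, 853, 17]);
translate([1757, 0, 347]) cube([87, 853, 17]);


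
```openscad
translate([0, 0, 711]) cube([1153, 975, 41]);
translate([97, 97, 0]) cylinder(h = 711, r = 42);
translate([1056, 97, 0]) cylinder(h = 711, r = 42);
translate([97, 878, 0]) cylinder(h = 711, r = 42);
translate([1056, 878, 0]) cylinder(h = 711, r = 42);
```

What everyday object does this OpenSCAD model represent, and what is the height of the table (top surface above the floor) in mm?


A table. The table height is 752 mm.

A 1153×975×41 slab sits at z = 711 on four Ø84 mm round legs — a table. The top surface is at 711 + 41 = 752 mm.


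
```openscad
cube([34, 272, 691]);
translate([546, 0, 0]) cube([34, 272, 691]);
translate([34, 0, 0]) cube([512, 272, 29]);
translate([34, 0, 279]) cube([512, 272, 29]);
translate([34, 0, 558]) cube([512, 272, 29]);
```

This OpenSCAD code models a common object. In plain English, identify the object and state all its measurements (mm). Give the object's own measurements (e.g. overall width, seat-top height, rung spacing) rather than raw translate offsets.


An open bookshelf. Two side panels, each 34 mm thick, 272 mm deep and 691 mm tall, stand 580 mm apart (outside-to-outside). Between them sit 3 shelves, each 29 mm thick and 272 mm deep, spanning the full gap between the sides. The bottom shelf rests on the floor (its underside at z = 0) and the clear gap between one shelf's top and the next shelf's underside is 250 mm.


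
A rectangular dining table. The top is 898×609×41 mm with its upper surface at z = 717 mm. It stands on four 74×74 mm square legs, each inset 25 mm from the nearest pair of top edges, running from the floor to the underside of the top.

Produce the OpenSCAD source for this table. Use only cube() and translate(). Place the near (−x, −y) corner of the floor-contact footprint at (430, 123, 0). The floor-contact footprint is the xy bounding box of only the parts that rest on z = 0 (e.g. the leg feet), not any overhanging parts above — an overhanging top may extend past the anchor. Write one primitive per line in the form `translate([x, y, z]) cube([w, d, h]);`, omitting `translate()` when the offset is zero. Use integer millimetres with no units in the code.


translate([405, 98, 676]) cube([898, 609, 41]);
translate([430, 123, 0]) cube([74, 74, 676]);
translate([1204, 123, 0]) cube([74, 74, 676]);
translate([430, 608, 0]) cube([74, 74, 676]);
translate([1204, 608, 0]) cube([74, 74, 676]);


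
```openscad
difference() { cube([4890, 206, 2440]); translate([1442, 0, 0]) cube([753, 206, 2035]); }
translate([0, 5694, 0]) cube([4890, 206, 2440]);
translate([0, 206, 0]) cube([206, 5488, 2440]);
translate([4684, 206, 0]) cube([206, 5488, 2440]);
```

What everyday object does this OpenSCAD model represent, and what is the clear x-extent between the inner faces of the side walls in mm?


A single room. The interior width is 4478 mm.

Four walls enclosing a rectangle with a door in the front wall — a room. Outside width 4890 minus two 206 mm walls gives 4478 mm.


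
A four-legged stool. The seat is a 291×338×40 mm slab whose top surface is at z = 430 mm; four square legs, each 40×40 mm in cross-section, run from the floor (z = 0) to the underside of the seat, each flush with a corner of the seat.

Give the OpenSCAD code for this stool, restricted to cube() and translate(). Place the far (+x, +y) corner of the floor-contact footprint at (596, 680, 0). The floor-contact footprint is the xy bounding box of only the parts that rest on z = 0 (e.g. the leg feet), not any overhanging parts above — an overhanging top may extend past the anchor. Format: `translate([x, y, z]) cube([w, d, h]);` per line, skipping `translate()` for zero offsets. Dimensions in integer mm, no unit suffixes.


// leg_h = 430 - 40 = 390
translate([305, 342, 390]) cube([291, 338, 40]);
translate([305, 342, 0]) cube([40, 40, 390]);
translate([556, 342, 0]) cube([40, 40, 390]);
translate([305, 640, 0]) cube([40, 40, 390]);
translate([556, 640, 0]) cube([40, 40, 390]);


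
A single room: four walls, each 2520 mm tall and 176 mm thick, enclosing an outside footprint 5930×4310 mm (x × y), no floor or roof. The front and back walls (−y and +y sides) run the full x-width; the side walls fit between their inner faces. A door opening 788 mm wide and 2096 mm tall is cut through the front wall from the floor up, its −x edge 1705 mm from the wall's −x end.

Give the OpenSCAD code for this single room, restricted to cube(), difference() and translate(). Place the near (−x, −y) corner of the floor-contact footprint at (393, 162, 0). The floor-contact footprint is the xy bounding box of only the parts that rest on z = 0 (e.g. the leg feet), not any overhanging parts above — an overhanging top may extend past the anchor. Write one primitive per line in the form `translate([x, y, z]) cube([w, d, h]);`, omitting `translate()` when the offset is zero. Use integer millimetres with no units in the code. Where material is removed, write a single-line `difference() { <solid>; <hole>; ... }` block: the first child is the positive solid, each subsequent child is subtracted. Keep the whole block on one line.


difference() { translate([393, 162, 0]) cube([5930, 176, 2520]); translate([2098, 162, 0]) cube([788, 176, 2096]); }
translate([393, 4296, 0]) cube([5930, 176, 2520]);
translate([393, 338, 0]) cube([176, 3958, 2520]);
translate([6147, 338, 0]) cube([176, 3958, 2520]);


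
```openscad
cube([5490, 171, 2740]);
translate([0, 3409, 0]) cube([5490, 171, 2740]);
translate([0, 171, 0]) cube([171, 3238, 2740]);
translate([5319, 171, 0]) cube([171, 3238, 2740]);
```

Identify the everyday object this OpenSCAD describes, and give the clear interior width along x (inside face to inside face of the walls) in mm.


A house (or room) frame. The interior width is 5148 mm.

Four 2740 mm walls enclosing a rectangle with no floor or roof — a room or house frame. Outside width is 5490 mm and wall thickness is 171 mm, so the interior width is 5490 − 2 × 171 = 5148 mm.


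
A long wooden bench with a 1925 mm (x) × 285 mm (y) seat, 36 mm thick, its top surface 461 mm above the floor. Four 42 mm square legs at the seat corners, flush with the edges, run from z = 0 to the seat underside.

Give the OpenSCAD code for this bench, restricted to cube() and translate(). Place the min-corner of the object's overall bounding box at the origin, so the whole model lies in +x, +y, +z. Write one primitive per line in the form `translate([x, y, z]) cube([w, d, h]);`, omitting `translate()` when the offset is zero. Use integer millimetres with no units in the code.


translate([0, 0, 425]) cube([1925, 285, 36]);
cube([42, 42, 425]);
translate([0, 243, 0]) cube([42, 42, 425]);
translate([1883, 0, 0]) cube([42, 42, 425]);
translate([1883, 243, 0]) cube([42, 42, 425]);


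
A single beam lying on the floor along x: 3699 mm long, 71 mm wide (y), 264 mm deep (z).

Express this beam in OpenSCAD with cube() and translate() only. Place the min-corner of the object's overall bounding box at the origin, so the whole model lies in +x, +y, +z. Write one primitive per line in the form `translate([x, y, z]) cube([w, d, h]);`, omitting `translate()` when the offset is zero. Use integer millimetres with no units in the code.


cube([3699, 71, 264]);


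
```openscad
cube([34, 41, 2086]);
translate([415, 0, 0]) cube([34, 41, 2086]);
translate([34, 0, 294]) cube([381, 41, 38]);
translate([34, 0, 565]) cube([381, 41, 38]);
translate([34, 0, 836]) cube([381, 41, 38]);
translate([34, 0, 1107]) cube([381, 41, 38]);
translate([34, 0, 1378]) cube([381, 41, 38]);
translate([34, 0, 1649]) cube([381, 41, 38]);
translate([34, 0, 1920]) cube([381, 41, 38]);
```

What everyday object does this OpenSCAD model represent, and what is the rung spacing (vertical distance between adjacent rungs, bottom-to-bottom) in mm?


A ladder. The rung spacing is 271 mm.

Two tall 34×41 posts with 7 short bars between them — a ladder. Adjacent rungs sit at z = 294 and z = 565, so the spacing is 565 − 294 = 271 mm.


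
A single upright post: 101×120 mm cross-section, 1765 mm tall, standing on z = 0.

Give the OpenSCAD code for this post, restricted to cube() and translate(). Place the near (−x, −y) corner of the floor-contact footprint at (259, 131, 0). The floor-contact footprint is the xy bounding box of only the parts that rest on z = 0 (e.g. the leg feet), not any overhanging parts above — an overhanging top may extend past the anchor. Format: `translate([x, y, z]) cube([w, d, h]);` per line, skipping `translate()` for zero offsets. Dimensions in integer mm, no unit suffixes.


translate([259, 131, 0]) cube([101, 120, 1765]);


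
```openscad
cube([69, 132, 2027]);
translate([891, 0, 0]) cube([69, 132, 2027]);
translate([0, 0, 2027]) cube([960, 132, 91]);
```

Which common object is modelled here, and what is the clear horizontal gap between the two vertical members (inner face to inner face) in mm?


A door frame. The clear opening width is 822 mm.

Two 2027 mm tall posts with a header on top — a door frame. The left jamb is 69 mm wide at x = 0; the right jamb starts at x = 891. The clear opening is 891 − 69 = 822 mm.


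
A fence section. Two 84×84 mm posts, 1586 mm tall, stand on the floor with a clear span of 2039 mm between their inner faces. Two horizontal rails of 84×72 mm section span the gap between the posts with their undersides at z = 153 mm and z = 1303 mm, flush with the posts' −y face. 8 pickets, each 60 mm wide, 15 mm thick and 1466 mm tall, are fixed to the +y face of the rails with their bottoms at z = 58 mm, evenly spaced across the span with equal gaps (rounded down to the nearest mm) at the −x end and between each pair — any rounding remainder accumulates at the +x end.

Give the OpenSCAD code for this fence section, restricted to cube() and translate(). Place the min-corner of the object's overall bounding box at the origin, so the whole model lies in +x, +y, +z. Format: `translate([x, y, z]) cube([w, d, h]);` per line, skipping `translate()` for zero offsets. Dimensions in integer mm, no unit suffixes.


cube([84, 84, 1586]);
translate([2123, 0, 0]) cube([84, 84, 1586]);
translate([84, 0, 153]) cube([2039, 84, 72]);
translate([84, 0, 1303]) cube([2039, 84, 72]);
translate([257, 84, 58]) cube([60, 15, 1466]);
translate([490, 84, 58]) cube([60, 15, 1466]);
translate([723, 84, 58]) cube([60, 15, 1466]);
translate([956, 84, 58]) cube([60, 15, 1466]);
translate([1189, 84, 58]) cube([60, 15, 1466]);
translate([1422, 84, 58]) cube([60, 15, 1466]);
translate([1655, 84, 58]) cube([60, 15, 1466]);
translate([1888, 84, 58]) cube([60, 15, 1466]);


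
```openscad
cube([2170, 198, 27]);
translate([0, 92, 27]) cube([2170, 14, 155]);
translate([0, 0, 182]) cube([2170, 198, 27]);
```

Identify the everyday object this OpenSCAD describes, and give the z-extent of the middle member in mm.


An I-beam. The web height is 155 mm.

Two wide flanges with a thin centred web — an I-beam. Overall 209 mm minus two 27 mm flanges gives a web of 209 − 2·27 = 155 mm.
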